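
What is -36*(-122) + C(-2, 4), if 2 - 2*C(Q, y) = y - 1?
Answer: 8783/2 ≈ 4391.5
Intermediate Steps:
C(Q, y) = 3/2 - y/2 (C(Q, y) = 1 - (y - 1)/2 = 1 - (-1 + y)/2 = 1 + (1/2 - y/2) = 3/2 - y/2)
-36*(-122) + C(-2, 4) = -36*(-122) + (3/2 - 1/2*4) = 4392 + (3/2 - 2) = 4392 - 1/2 = 8783/2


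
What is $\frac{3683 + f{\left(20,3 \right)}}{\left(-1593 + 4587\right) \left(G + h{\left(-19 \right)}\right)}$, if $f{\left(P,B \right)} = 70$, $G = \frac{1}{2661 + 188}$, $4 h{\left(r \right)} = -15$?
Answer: $- \frac{7128198}{21322769} \approx -0.3343$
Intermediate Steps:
$h{\left(r \right)} = - \frac{15}{4}$ ($h{\left(r \right)} = \frac{1}{4} \left(-15\right) = - \frac{15}{4}$)
$G = \frac{1}{2849} \approx 0.000351$
$\frac{3683 + f{\left(20,3 \right)}}{\left(-1593 + 4587\right) \left(G + h{\left(-19 \right)}\right)} = \frac{3683 + 70}{\left(-1593 + 4587\right) \left(\frac{1}{2849} - \frac{15}{4}\right)} = \frac{3753}{2994 \left(- \frac{42731}{11396}\right)} = \frac{3753}{- \frac{63968307}{5698}} = 3753 \left(- \frac{5698}{63968307}\right) = - \frac{7128198}{21322769}$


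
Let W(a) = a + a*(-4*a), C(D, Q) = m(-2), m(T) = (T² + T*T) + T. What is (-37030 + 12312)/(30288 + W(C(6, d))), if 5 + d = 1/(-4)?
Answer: -12359/15075 ≈ -0.81983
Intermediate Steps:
d = -21/4 (d = -5 + 1/(-4) = -5 - ¼ = -21/4 ≈ -5.2500)
m(T) = T + 2*T² (m(T) = (T² + T²) + T = 2*T² + T = T + 2*T²)
C(D, Q) = 6 (C(D, Q) = -2*(1 + 2*(-2)) = -2*(1 - 4) = -2*(-3) = 6)
W(a) = a - 4*a²
(-37030 + 12312)/(30288 + W(C(6, d))) = (-37030 + 12312)/(30288 + 6*(1 - 4*6)) = -24718/(30288 + 6*(1 - 24)) = -24718/(30288 + 6*(-23)) = -24718/(30288 - 138) = -24718/30150 = -24718*1/30150 = -12359/15075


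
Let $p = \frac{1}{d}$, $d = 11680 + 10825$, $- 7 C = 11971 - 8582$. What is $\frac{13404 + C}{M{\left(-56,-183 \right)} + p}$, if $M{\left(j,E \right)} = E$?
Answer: $- \frac{290761385}{4118414} \approx -70.6$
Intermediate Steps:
$C = - \frac{3389}{7}$ ($C = - \frac{11971 - 8582}{7} = \left(- \frac{1}{7}\right) 3389 = - \frac{3389}{7} \approx -484.14$)
$d = 22505$
$p = \frac{1}{22505} \approx 4.4435 \cdot 10^{-5}$
$\frac{13404 + C}{M{\left(-56,-183 \right)} + p} = \frac{13404 - \frac{3389}{7}}{-183 + \frac{1}{22505}} = \frac{90439}{7 \left(- \frac{4118414}{22505}\right)} = \frac{90439}{7} \left(- \frac{22505}{4118414}\right) = - \frac{290761385}{4118414}$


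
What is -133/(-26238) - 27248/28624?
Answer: -44445377/46939782 ≈ -0.94686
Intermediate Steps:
-133/(-26238) - 27248/28624 = -133*(-1/26238) - 27248*1/28624 = 133/26238 - 1703/1789 = -44445377/46939782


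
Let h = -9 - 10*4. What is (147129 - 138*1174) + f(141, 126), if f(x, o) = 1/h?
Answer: -729268/49 ≈ -14883.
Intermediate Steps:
h = -49 (h = -9 - 40 = -49)
f(x, o) = -1/49 (f(x, o) = 1/(-49) = -1/49)
(147129 - 138*1174) + f(141, 126) = (147129 - 138*1174) - 1/49 = (147129 - 162012) - 1/49 = -14883 - 1/49 = -729268/49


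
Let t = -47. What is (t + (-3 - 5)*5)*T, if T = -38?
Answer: 3306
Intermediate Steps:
(t + (-3 - 5)*5)*T = (-47 + (-3 - 5)*5)*(-38) = (-47 - 8*5)*(-38) = (-47 - 40)*(-38) = -87*(-38) = 3306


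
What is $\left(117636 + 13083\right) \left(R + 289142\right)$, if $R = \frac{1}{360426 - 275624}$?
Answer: $\frac{3205206335547315}{84802} \approx 3.7796 \cdot 10^{10}$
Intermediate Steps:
$R = \frac{1}{84802} \approx 1.1792 \cdot 10^{-5}$
$\left(117636 + 13083\right) \left(R + 289142\right) = \left(117636 + 13083\right) \left(\frac{1}{84802} + 289142\right) = 130719 \cdot \frac{24519819885}{84802} = \frac{3205206335547315}{84802}$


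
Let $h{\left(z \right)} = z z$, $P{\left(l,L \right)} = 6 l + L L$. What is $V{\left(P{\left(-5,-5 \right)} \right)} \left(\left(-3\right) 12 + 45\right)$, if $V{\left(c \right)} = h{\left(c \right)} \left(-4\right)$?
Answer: $-900$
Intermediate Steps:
$P{\left(l,L \right)} = L^{2} + 6 l$ ($P{\left(l,L \right)} = 6 l + L^{2} = L^{2} + 6 l$)
$h{\left(z \right)} = z^{2}$
$V{\left(c \right)} = - 4 c^{2}$ ($V{\left(c \right)} = c^{2} \left(-4\right) = - 4 c^{2}$)
$V{\left(P{\left(-5,-5 \right)} \right)} \left(\left(-3\right) 12 + 45\right) = - 4 \left(\left(-5\right)^{2} + 6 \left(-5\right)\right)^{2} \left(\left(-3\right) 12 + 45\right) = - 4 \left(25 - 30\right)^{2} \left(-36 + 45\right) = - 4 \left(-5\right)^{2} \cdot 9 = \left(-4\right) 25 \cdot 9 = \left(-100\right) 9 = -900$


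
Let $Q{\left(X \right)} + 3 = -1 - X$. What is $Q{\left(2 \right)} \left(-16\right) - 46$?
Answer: $50$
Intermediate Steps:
$Q{\left(X \right)} = -4 - X$ ($Q{\left(X \right)} = -3 - \left(1 + X\right) = -4 - X$)
$Q{\left(2 \right)} \left(-16\right) - 46 = \left(-4 - 2\right) \left(-16\right) - 46 = \left(-6\right) \left(-16\right) - 46 = 96 - 46 = 50$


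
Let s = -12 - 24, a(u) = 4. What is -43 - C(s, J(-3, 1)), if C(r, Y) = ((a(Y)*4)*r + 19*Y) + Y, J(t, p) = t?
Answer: 593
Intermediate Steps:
s = -36
C(r, Y) = 16*r + 20*Y (C(r, Y) = ((4*4)*r + 19*Y) + Y = (16*r + 19*Y) + Y = 16*r + 20*Y)
-43 - C(s, J(-3, 1)) = -43 - (16*(-36) + 20*(-3)) = -43 - (-576 - 60) = -43 - 1*(-636) = -43 + 636 = 593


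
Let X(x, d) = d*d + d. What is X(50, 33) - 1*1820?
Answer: -698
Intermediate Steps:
X(x, d) = d + d² (X(x, d) = d² + d = d + d²)
X(50, 33) - 1*1820 = 33*(1 + 33) - 1*1820 = 33*34 - 1820 = 1122 - 1820 = -698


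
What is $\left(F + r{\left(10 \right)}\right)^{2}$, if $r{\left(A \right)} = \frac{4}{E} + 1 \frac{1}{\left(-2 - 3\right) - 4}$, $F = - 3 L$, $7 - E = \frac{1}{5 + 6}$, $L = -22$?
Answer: $\frac{129185956}{29241} \approx 4418.0$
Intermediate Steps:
$E = \frac{76}{11}$ ($E = 7 - \frac{1}{5 + 6} = 7 - \frac{1}{11} = \frac{76}{11} \approx 6.9091$)
$F = 66$ ($F = \left(-3\right) \left(-22\right) = 66$)
$r{\left(A \right)} = \frac{80}{171}$ ($r{\left(A \right)} = \frac{4}{\frac{76}{11}} + 1 \frac{1}{\left(-2 - 3\right) - 4} = 4 \cdot \frac{11}{76} + 1 \frac{1}{-5 - 4} = \frac{11}{19} + 1 \frac{1}{-9} = \frac{11}{19} + 1 \left(- \frac{1}{9}\right) = \frac{11}{19} - \frac{1}{9} = \frac{80}{171}$)
$\left(F + r{\left(10 \right)}\right)^{2} = \left(66 + \frac{80}{171}\right)^{2} = \left(\frac{11366}{171}\right)^{2} = \frac{129185956}{29241}$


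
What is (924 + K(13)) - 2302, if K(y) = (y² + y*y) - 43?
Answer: -1083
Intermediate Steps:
K(y) = -43 + 2*y² (K(y) = (y² + y²) - 43 = 2*y² - 43 = -43 + 2*y²)
(924 + K(13)) - 2302 = (924 + (-43 + 2*13²)) - 2302 = (924 + (-43 + 2*169)) - 2302 = (924 + (-43 + 338)) - 2302 = (924 + 295) - 2302 = 1219 - 2302 = -1083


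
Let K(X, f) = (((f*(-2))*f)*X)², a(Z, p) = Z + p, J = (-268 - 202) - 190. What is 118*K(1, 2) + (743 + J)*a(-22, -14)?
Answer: 4564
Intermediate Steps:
J = -660 (J = -470 - 190 = -660)
K(X, f) = 4*X²*f⁴ (K(X, f) = (((-2*f)*f)*X)² = ((-2*f²)*X)² = (-2*X*f²)² = 4*X²*f⁴)
118*K(1, 2) + (743 + J)*a(-22, -14) = 118*(4*1²*2⁴) + (743 - 660)*(-22 - 14) = 118*(4*1*16) + 83*(-36) = 118*64 - 2988 = 7552 - 2988 = 4564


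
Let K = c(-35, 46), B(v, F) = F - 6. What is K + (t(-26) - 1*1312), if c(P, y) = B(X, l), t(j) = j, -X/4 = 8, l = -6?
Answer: -1350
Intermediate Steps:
X = -32 (X = -4*8 = -32)
B(v, F) = -6 + F
c(P, y) = -12 (c(P, y) = -6 - 6 = -12)
K = -12
K + (t(-26) - 1*1312) = -12 + (-26 - 1*1312) = -12 + (-26 - 1312) = -12 - 1338 = -1350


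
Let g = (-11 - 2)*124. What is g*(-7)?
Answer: 11284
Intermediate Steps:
g = -1612 (g = -13*124 = -1612)
g*(-7) = -1612*(-7) = 11284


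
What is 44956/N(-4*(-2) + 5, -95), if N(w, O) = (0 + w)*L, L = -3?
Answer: -44956/39 ≈ -1152.7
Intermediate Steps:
N(w, O) = -3*w (N(w, O) = (0 + w)*(-3) = w*(-3) = -3*w)
44956/N(-4*(-2) + 5, -95) = 44956/((-3*(-4*(-2) + 5))) = 44956/((-3*(8 + 5))) = 44956/((-3*13)) = 44956/(-39) = 44956*(-1/39) = -44956/39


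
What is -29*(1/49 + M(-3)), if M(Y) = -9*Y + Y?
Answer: -34133/49 ≈ -696.59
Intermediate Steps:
M(Y) = -8*Y
-29*(1/49 + M(-3)) = -29*(1/49 - 8*(-3)) = -29*(1/49 + 24) = -29*1177/49 = -34133/49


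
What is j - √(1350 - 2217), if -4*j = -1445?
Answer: 1445/4 - 17*I*√3 ≈ 361.25 - 29.445*I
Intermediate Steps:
j = 1445/4 (j = -¼*(-1445) = 1445/4 ≈ 361.25)
j - √(1350 - 2217) = 1445/4 - √(1350 - 2217) = 1445/4 - √(-867) = 1445/4 - 17*I*√3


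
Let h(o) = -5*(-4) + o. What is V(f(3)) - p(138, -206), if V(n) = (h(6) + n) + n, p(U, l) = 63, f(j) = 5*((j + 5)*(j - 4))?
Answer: -117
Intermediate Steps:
h(o) = 20 + o
f(j) = 5*(-4 + j)*(5 + j) (f(j) = 5*((5 + j)*(-4 + j)) = 5*((-4 + j)*(5 + j)) = 5*(-4 + j)*(5 + j))
V(n) = 26 + 2*n (V(n) = ((20 + 6) + n) + n = (26 + n) + n = 26 + 2*n)
V(f(3)) - p(138, -206) = (26 + 2*(-100 + 5*3 + 5*3²)) - 1*63 = (26 + 2*(-100 + 15 + 5*9)) - 63 = (26 + 2*(-100 + 15 + 45)) - 63 = (26 + 2*(-40)) - 63 = (26 - 80) - 63 = -54 - 63 = -117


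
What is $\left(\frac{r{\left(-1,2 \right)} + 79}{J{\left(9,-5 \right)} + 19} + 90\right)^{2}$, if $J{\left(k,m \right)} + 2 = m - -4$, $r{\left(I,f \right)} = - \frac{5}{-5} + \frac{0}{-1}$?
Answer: $9025$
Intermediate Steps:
$r{\left(I,f \right)} = 1$ ($r{\left(I,f \right)} = \left(-5\right) \left(- \frac{1}{5}\right) + 0 \left(-1\right) = 1 + 0 = 1$)
$J{\left(k,m \right)} = 2 + m$ ($J{\left(k,m \right)} = -2 + \left(m - -4\right) = -2 + \left(m + 4\right) = -2 + \left(4 + m\right) = 2 + m$)
$\left(\frac{r{\left(-1,2 \right)} + 79}{J{\left(9,-5 \right)} + 19} + 90\right)^{2} = \left(\frac{1 + 79}{\left(2 - 5\right) + 19} + 90\right)^{2} = \left(\frac{80}{-3 + 19} + 90\right)^{2} = \left(\frac{80}{16} + 90\right)^{2} = \left(80 \cdot \frac{1}{16} + 90\right)^{2} = \left(5 + 90\right)^{2} = 95^{2} = 9025$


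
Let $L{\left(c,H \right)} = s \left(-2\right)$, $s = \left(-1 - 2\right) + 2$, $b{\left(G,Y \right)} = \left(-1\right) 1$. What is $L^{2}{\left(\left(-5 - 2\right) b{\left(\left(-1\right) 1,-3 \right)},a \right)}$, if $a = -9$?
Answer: $4$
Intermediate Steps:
$b{\left(G,Y \right)} = -1$
$s = -1$ ($s = -3 + 2 = -1$)
$L{\left(c,H \right)} = 2$ ($L{\left(c,H \right)} = \left(-1\right) \left(-2\right) = 2$)
$L^{2}{\left(\left(-5 - 2\right) b{\left(\left(-1\right) 1,-3 \right)},a \right)} = 2^{2} = 4$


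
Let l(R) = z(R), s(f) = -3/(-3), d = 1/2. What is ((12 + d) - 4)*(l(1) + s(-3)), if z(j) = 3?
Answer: 34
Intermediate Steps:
d = ½ ≈ 0.50000
s(f) = 1 (s(f) = -3*(-⅓) = 1)
l(R) = 3
((12 + d) - 4)*(l(1) + s(-3)) = ((12 + ½) - 4)*(3 + 1) = (25/2 - 4)*4 = (17/2)*4 = 34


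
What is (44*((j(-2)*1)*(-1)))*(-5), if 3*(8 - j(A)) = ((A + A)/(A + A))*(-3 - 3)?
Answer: 2200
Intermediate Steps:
j(A) = 10 (j(A) = 8 - (A + A)/(A + A)*(-3 - 3)/3 = 8 - (2*A)/((2*A))*(-6)/3 = 8 - (2*A)*(1/(2*A))*(-6)/3 = 8 - (-6)/3 = 8 - ⅓*(-6) = 8 + 2 = 10)
(44*((j(-2)*1)*(-1)))*(-5) = (44*((10*1)*(-1)))*(-5) = (44*(10*(-1)))*(-5) = (44*(-10))*(-5) = -440*(-5) = 2200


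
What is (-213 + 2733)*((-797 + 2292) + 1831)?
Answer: 8381520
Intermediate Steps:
(-213 + 2733)*((-797 + 2292) + 1831) = 2520*(1495 + 1831) = 2520*3326 = 8381520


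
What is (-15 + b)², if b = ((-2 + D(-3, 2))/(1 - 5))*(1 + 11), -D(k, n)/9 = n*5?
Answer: 68121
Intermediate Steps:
D(k, n) = -45*n (D(k, n) = -9*n*5 = -45*n)
b = 276 (b = ((-2 - 45*2)/(1 - 5))*(1 + 11) = ((-2 - 90)/(-4))*12 = -92*(-¼)*12 = 23*12 = 276)
(-15 + b)² = (-15 + 276)² = 261² = 68121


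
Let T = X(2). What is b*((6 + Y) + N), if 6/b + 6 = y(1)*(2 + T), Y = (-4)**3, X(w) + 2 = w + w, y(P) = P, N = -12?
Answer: 210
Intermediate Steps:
X(w) = -2 + 2*w (X(w) = -2 + (w + w) = -2 + 2*w)
T = 2 (T = -2 + 2*2 = -2 + 4 = 2)
Y = -64
b = -3 (b = 6/(-6 + 1*(2 + 2)) = 6/(-6 + 1*4) = 6/(-6 + 4) = 6/(-2) = 6*(-1/2) = -3)
b*((6 + Y) + N) = -3*((6 - 64) - 12) = -3*(-58 - 12) = -3*(-70) = 210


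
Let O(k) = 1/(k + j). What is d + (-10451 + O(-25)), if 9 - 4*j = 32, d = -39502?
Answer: -6144223/123 ≈ -49953.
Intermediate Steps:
j = -23/4 (j = 9/4 - ¼*32 = 9/4 - 8 = -23/4 ≈ -5.7500)
O(k) = 1/(-23/4 + k) (O(k) = 1/(k - 23/4) = 1/(-23/4 + k))
d + (-10451 + O(-25)) = -39502 + (-10451 + 4/(-23 + 4*(-25))) = -39502 + (-10451 + 4/(-23 - 100)) = -39502 + (-10451 + 4/(-123)) = -39502 + (-10451 + 4*(-1/123)) = -39502 + (-10451 - 4/123) = -39502 - 1285477/123 = -6144223/123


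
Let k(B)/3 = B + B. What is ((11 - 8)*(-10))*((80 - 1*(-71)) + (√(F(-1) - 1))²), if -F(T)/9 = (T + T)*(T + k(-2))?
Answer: 2520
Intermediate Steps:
k(B) = 6*B (k(B) = 3*(B + B) = 3*(2*B) = 6*B)
F(T) = -18*T*(-12 + T) (F(T) = -9*(T + T)*(T + 6*(-2)) = -9*2*T*(T - 12) = -9*2*T*(-12 + T) = -18*T*(-12 + T))
((11 - 8)*(-10))*((80 - 1*(-71)) + (√(F(-1) - 1))²) = ((11 - 8)*(-10))*((80 - 1*(-71)) + (√(18*(-1)*(12 - 1*(-1)) - 1))²) = (3*(-10))*((80 + 71) + (√(18*(-1)*(12 + 1) - 1))²) = -30*(151 + (√(18*(-1)*13 - 1))²) = -30*(151 + (√(-234 - 1))²) = -30*(151 + (√(-235))²) = -30*(151 + (I*√235)²) = -30*(151 - 235) = -30*(-84) = 2520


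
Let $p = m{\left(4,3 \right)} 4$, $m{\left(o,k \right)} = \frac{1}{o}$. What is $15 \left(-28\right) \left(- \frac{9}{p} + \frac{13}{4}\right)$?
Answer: $2415$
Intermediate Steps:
$p = 1$ ($p = \frac{1}{4} \cdot 4 = 1$)
$15 \left(-28\right) \left(- \frac{9}{p} + \frac{13}{4}\right) = 15 \left(-28\right) \left(- \frac{9}{1} + \frac{13}{4}\right) = - 420 \left(\left(-9\right) 1 + 13 \cdot \frac{1}{4}\right) = - 420 \left(-9 + \frac{13}{4}\right) = \left(-420\right) \left(- \frac{23}{4}\right) = 2415$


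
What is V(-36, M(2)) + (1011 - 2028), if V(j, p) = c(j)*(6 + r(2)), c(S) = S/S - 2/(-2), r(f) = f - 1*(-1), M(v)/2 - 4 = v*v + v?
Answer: -999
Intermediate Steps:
M(v) = 8 + 2*v + 2*v² (M(v) = 8 + 2*(v*v + v) = 8 + 2*(v² + v) = 8 + 2*(v + v²) = 8 + (2*v + 2*v²) = 8 + 2*v + 2*v²)
r(f) = 1 + f (r(f) = f + 1 = 1 + f)
c(S) = 2 (c(S) = 1 - 2*(-½) = 1 + 1 = 2)
V(j, p) = 18 (V(j, p) = 2*(6 + (1 + 2)) = 2*(6 + 3) = 2*9 = 18)
V(-36, M(2)) + (1011 - 2028) = 18 + (1011 - 2028) = 18 - 1017 = -999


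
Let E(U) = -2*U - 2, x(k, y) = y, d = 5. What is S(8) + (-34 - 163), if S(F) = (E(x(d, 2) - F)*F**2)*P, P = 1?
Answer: 443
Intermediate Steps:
E(U) = -2 - 2*U
S(F) = F**2*(-6 + 2*F) (S(F) = ((-2 - 2*(2 - F))*F**2)*1 = ((-2 + (-4 + 2*F))*F**2)*1 = ((-6 + 2*F)*F**2)*1 = (F**2*(-6 + 2*F))*1 = F**2*(-6 + 2*F))
S(8) + (-34 - 163) = 2*8**2*(-3 + 8) + (-34 - 163) = 2*64*5 - 197 = 640 - 197 = 443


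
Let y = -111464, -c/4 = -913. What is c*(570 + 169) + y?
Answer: 2587364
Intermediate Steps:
c = 3652 (c = -4*(-913) = 3652)
c*(570 + 169) + y = 3652*(570 + 169) - 111464 = 3652*739 - 111464 = 2698828 - 111464 = 2587364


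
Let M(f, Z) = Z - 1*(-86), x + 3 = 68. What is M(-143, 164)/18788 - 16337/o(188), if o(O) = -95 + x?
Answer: 38368382/70455 ≈ 544.58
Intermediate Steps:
x = 65 (x = -3 + 68 = 65)
o(O) = -30 (o(O) = -95 + 65 = -30)
M(f, Z) = 86 + Z (M(f, Z) = Z + 86 = 86 + Z)
M(-143, 164)/18788 - 16337/o(188) = (86 + 164)/18788 - 16337/(-30) = 250*(1/18788) - 16337*(-1/30) = 125/9394 + 16337/30 = 38368382/70455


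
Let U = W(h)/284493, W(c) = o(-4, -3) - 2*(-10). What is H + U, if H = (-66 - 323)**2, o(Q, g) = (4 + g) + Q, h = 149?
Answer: 43049765270/284493 ≈ 1.5132e+5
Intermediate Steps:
o(Q, g) = 4 + Q + g
W(c) = 17 (W(c) = (4 - 4 - 3) - 2*(-10) = -3 + 20 = 17)
H = 151321 (H = (-389)**2 = 151321)
U = 17/284493 ≈ 5.9755e-5
H + U = 151321 + 17/284493 = 43049765270/284493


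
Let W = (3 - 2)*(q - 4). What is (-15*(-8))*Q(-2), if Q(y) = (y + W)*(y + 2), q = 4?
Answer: 0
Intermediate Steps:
W = 0 (W = (3 - 2)*(4 - 4) = 1*0 = 0)
Q(y) = y*(2 + y) (Q(y) = (y + 0)*(y + 2) = y*(2 + y))
(-15*(-8))*Q(-2) = (-15*(-8))*(-2*(2 - 2)) = 120*(-2*0) = 120*0 = 0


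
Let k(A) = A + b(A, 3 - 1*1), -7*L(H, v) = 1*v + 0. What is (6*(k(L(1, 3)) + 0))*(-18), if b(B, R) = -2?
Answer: 1836/7 ≈ 262.29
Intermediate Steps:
L(H, v) = -v/7 (L(H, v) = -(1*v + 0)/7 = -(v + 0)/7 = -v/7)
k(A) = -2 + A (k(A) = A - 2 = -2 + A)
(6*(k(L(1, 3)) + 0))*(-18) = (6*((-2 - 1/7*3) + 0))*(-18) = (6*((-2 - 3/7) + 0))*(-18) = (6*(-17/7 + 0))*(-18) = (6*(-17/7))*(-18) = -102/7*(-18) = 1836/7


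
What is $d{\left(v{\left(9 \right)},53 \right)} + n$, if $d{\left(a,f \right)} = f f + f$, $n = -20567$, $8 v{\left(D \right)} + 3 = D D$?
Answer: $-17705$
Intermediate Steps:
$v{\left(D \right)} = - \frac{3}{8} + \frac{D^{2}}{8}$ ($v{\left(D \right)} = - \frac{3}{8} + \frac{D D}{8} = - \frac{3}{8} + \frac{D^{2}}{8}$)
$d{\left(a,f \right)} = f + f^{2}$ ($d{\left(a,f \right)} = f^{2} + f = f + f^{2}$)
$d{\left(v{\left(9 \right)},53 \right)} + n = 53 \left(1 + 53\right) - 20567 = 53 \cdot 54 - 20567 = 2862 - 20567 = -17705$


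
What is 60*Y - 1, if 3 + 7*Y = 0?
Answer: -187/7 ≈ -26.714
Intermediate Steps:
Y = -3/7 (Y = -3/7 + (⅐)*0 = -3/7 + 0 = -3/7 ≈ -0.42857)
60*Y - 1 = 60*(-3/7) - 1 = -180/7 - 1 = -187/7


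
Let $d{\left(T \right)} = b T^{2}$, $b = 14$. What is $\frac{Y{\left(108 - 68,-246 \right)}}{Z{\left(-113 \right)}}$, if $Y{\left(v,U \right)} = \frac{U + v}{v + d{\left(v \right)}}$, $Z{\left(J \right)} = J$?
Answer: $\frac{103}{1267860} \approx 8.1239 \cdot 10^{-5}$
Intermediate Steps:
$d{\left(T \right)} = 14 T^{2}$
$Y{\left(v,U \right)} = \frac{U + v}{v + 14 v^{2}}$
$\frac{Y{\left(108 - 68,-246 \right)}}{Z{\left(-113 \right)}} = \frac{\frac{1}{108 - 68} \frac{1}{1 + 14 \left(108 - 68\right)} \left(-246 + \left(108 - 68\right)\right)}{-113} = \frac{-246 + \left(108 - 68\right)}{\left(108 - 68\right) \left(1 + 14 \left(108 - 68\right)\right)} \left(- \frac{1}{113}\right) = \frac{-246 + 40}{40 \left(1 + 14 \cdot 40\right)} \left(- \frac{1}{113}\right) = \frac{1}{40} \frac{1}{1 + 560} \left(-206\right) \left(- \frac{1}{113}\right) = \frac{1}{40} \cdot \frac{1}{561} \left(-206\right) \left(- \frac{1}{113}\right) = \left(- \frac{103}{11220}\right) \left(- \frac{1}{113}\right) = \frac{103}{1267860}$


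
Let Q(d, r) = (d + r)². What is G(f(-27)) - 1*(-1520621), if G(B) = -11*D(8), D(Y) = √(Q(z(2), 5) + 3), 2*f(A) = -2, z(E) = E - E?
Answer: 1520621 - 22*√7 ≈ 1.5206e+6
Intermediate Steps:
z(E) = 0
f(A) = -1 (f(A) = (½)*(-2) = -1)
D(Y) = 2*√7 (D(Y) = √((0 + 5)² + 3) = √(5² + 3) = √(25 + 3) = √28 = 2*√7)
G(B) = -22*√7
G(f(-27)) - 1*(-1520621) = -22*√7 - 1*(-1520621) = -22*√7 + 1520621 = 1520621 - 22*√7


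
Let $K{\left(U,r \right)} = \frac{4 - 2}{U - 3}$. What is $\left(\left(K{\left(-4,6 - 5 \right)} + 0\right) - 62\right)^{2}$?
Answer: $\frac{190096}{49} \approx 3879.5$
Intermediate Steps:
$K{\left(U,r \right)} = \frac{2}{-3 + U}$
$\left(\left(K{\left(-4,6 - 5 \right)} + 0\right) - 62\right)^{2} = \left(\left(\frac{2}{-3 - 4} + 0\right) - 62\right)^{2} = \left(\left(\frac{2}{-7} + 0\right) - 62\right)^{2} = \left(\left(2 \left(- \frac{1}{7}\right) + 0\right) - 62\right)^{2} = \left(\left(- \frac{2}{7} + 0\right) - 62\right)^{2} = \left(- \frac{2}{7} - 62\right)^{2} = \left(- \frac{436}{7}\right)^{2} = \frac{190096}{49}$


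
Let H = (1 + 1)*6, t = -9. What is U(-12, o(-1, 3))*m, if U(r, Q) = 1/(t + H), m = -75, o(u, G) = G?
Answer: -25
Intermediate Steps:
H = 12 (H = 2*6 = 12)
U(r, Q) = 1/3 (U(r, Q) = 1/(-9 + 12) = 1/3)
U(-12, o(-1, 3))*m = (1/3)*(-75) = -25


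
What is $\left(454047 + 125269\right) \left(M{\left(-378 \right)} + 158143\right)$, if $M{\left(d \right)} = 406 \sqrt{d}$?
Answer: $91614770188 + 705606888 i \sqrt{42} \approx 9.1615 \cdot 10^{10} + 4.5729 \cdot 10^{9} i$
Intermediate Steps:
$\left(454047 + 125269\right) \left(M{\left(-378 \right)} + 158143\right) = \left(454047 + 125269\right) \left(406 \sqrt{-378} + 158143\right) = 579316 \left(406 \cdot 3 i \sqrt{42} + 158143\right) = 579316 \left(1218 i \sqrt{42} + 158143\right) = 579316 \left(158143 + 1218 i \sqrt{42}\right) = 91614770188 + 705606888 i \sqrt{42}$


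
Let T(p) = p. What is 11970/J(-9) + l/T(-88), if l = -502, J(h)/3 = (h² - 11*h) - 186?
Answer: -29009/44 ≈ -659.29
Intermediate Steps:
J(h) = -558 - 33*h + 3*h² (J(h) = 3*((h² - 11*h) - 186) = 3*(-186 + h² - 11*h) = -558 - 33*h + 3*h²)
11970/J(-9) + l/T(-88) = 11970/(-558 - 33*(-9) + 3*(-9)²) - 502/(-88) = 11970/(-558 + 297 + 3*81) - 502*(-1/88) = 11970/(-558 + 297 + 243) + 251/44 = 11970/(-18) + 251/44 = 11970*(-1/18) + 251/44 = -665 + 251/44 = -29009/44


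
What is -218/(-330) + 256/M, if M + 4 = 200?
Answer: 15901/8085 ≈ 1.9667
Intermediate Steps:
M = 196 (M = -4 + 200 = 196)
-218/(-330) + 256/M = -218/(-330) + 256/196 = -218*(-1/330) + 256*(1/196) = 109/165 + 64/49 = 15901/8085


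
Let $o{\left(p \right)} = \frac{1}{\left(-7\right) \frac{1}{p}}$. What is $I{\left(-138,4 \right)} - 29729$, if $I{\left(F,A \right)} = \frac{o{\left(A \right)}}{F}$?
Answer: $- \frac{14359105}{483} \approx -29729.0$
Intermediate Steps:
$o{\left(p \right)} = - \frac{p}{7}$
$I{\left(F,A \right)} = - \frac{A}{7 F}$ ($I{\left(F,A \right)} = \frac{\left(- \frac{1}{7}\right) A}{F} = - \frac{A}{7 F}$)
$I{\left(-138,4 \right)} - 29729 = \left(- \frac{1}{7}\right) 4 \frac{1}{-138} - 29729 = \left(- \frac{1}{7}\right) 4 \left(- \frac{1}{138}\right) - 29729 = \frac{2}{483} - 29729 = - \frac{14359105}{483}$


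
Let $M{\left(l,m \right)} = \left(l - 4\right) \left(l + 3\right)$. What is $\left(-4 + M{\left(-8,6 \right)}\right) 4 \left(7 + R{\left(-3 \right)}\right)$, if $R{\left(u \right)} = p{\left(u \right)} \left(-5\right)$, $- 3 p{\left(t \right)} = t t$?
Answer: $4928$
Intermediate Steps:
$p{\left(t \right)} = - \frac{t^{2}}{3}$ ($p{\left(t \right)} = - \frac{t t}{3} = - \frac{t^{2}}{3}$)
$R{\left(u \right)} = \frac{5 u^{2}}{3}$ ($R{\left(u \right)} = - \frac{u^{2}}{3} \left(-5\right) = \frac{5 u^{2}}{3}$)
$M{\left(l,m \right)} = \left(-4 + l\right) \left(3 + l\right)$
$\left(-4 + M{\left(-8,6 \right)}\right) 4 \left(7 + R{\left(-3 \right)}\right) = \left(-4 - \left(4 - 64\right)\right) 4 \left(7 + \frac{5 \left(-3\right)^{2}}{3}\right) = \left(-4 + \left(-12 + 64 + 8\right)\right) 4 \left(7 + \frac{5}{3} \cdot 9\right) = \left(-4 + 60\right) 4 \left(7 + 15\right) = 56 \cdot 4 \cdot 22 = 56 \cdot 88 = 4928$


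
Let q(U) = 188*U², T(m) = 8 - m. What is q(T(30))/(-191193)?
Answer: -90992/191193 ≈ -0.47592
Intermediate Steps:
q(T(30))/(-191193) = (188*(8 - 1*30)²)/(-191193) = (188*(8 - 30)²)*(-1/191193) = (188*(-22)²)*(-1/191193) = (188*484)*(-1/191193) = 90992*(-1/191193) = -90992/191193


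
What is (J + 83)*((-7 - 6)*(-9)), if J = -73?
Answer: 1170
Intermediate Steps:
(J + 83)*((-7 - 6)*(-9)) = (-73 + 83)*((-7 - 6)*(-9)) = 10*(-13*(-9)) = 10*117 = 1170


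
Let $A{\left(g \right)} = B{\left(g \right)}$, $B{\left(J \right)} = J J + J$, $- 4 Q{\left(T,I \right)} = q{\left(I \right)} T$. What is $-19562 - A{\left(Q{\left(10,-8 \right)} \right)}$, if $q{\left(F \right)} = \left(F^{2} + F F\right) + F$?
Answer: $-109262$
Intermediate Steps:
$q{\left(F \right)} = F + 2 F^{2}$ ($q{\left(F \right)} = \left(F^{2} + F^{2}\right) + F = 2 F^{2} + F = F + 2 F^{2}$)
$Q{\left(T,I \right)} = - \frac{I T \left(1 + 2 I\right)}{4}$ ($Q{\left(T,I \right)} = - \frac{I \left(1 + 2 I\right) T}{4} = - \frac{I T \left(1 + 2 I\right)}{4}$)
$B{\left(J \right)} = J + J^{2}$ ($B{\left(J \right)} = J^{2} + J = J + J^{2}$)
$A{\left(g \right)} = g \left(1 + g\right)$
$-19562 - A{\left(Q{\left(10,-8 \right)} \right)} = -19562 - \left(- \frac{1}{4}\right) \left(-8\right) 10 \left(1 + 2 \left(-8\right)\right) \left(1 - \left(-2\right) 10 \left(1 + 2 \left(-8\right)\right)\right) = -19562 - \left(- \frac{1}{4}\right) \left(-8\right) 10 \left(1 - 16\right) \left(1 - \left(-2\right) 10 \left(1 - 16\right)\right) = -19562 - \left(- \frac{1}{4}\right) \left(-8\right) 10 \left(-15\right) \left(1 - \left(-2\right) 10 \left(-15\right)\right) = -19562 - - 300 \left(1 - 300\right) = -19562 - \left(-300\right) \left(-299\right) = -19562 - 89700 = -109262$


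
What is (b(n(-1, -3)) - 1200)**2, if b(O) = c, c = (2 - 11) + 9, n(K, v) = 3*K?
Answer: 1440000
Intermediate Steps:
c = 0 (c = -9 + 9 = 0)
b(O) = 0
(b(n(-1, -3)) - 1200)**2 = (0 - 1200)**2 = (-1200)**2 = 1440000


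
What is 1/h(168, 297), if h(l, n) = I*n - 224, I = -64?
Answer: -1/19232 ≈ -5.1997e-5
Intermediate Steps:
h(l, n) = -224 - 64*n (h(l, n) = -64*n - 224 = -224 - 64*n)
1/h(168, 297) = 1/(-224 - 64*297) = 1/(-224 - 19008) = 1/(-19232) = -1/19232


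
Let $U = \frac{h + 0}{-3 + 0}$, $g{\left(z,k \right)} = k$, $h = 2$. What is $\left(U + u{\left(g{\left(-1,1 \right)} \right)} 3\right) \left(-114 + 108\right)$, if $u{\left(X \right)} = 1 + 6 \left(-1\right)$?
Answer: $94$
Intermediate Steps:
$u{\left(X \right)} = -5$ ($u{\left(X \right)} = 1 - 6 = -5$)
$U = - \frac{2}{3}$ ($U = \frac{2 + 0}{-3 + 0} = \frac{2}{-3} = 2 \left(- \frac{1}{3}\right) = - \frac{2}{3} \approx -0.66667$)
$\left(U + u{\left(g{\left(-1,1 \right)} \right)} 3\right) \left(-114 + 108\right) = \left(- \frac{2}{3} - 15\right) \left(-114 + 108\right) = \left(- \frac{2}{3} - 15\right) \left(-6\right) = \left(- \frac{47}{3}\right) \left(-6\right) = 94$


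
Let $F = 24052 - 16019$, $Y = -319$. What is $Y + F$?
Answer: $7714$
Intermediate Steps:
$F = 8033$ ($F = 24052 - 16019 = 8033$)
$Y + F = -319 + 8033 = 7714$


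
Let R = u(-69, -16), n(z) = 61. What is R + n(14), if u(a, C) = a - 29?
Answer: -37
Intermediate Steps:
u(a, C) = -29 + a
R = -98 (R = -29 - 69 = -98)
R + n(14) = -98 + 61 = -37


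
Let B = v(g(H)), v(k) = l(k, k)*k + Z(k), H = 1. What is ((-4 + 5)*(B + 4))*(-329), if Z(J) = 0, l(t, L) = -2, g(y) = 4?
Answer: 1316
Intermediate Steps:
v(k) = -2*k (v(k) = -2*k + 0 = -2*k)
B = -8 (B = -2*4 = -8)
((-4 + 5)*(B + 4))*(-329) = ((-4 + 5)*(-8 + 4))*(-329) = (1*(-4))*(-329) = -4*(-329) = 1316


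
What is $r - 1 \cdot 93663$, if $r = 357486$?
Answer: $263823$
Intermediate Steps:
$r - 1 \cdot 93663 = 357486 - 1 \cdot 93663 = 357486 - 93663 = 263823$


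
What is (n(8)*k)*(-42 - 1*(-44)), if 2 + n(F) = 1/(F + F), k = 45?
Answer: -1395/8 ≈ -174.38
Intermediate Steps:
n(F) = -2 + 1/(2*F) (n(F) = -2 + 1/(F + F) = -2 + 1/(2*F))
(n(8)*k)*(-42 - 1*(-44)) = ((-2 + (1/2)/8)*45)*(-42 - 1*(-44)) = ((-2 + (1/2)*(1/8))*45)*(-42 + 44) = ((-2 + 1/16)*45)*2 = -31/16*45*2 = -1395/16*2 = -1395/8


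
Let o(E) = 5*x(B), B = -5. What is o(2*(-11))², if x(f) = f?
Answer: 625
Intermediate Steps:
o(E) = -25 (o(E) = 5*(-5) = -25)
o(2*(-11))² = (-25)² = 625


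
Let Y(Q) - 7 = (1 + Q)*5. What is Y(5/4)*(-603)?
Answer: -44019/4 ≈ -11005.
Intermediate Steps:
Y(Q) = 12 + 5*Q (Y(Q) = 7 + (1 + Q)*5 = 7 + (5 + 5*Q) = 12 + 5*Q)
Y(5/4)*(-603) = (12 + 5*(5/4))*(-603) = (12 + 25/4)*(-603) = (73/4)*(-603) = -44019/4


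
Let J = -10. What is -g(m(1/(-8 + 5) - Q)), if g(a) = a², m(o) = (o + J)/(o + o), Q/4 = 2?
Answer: -121/100 ≈ -1.2100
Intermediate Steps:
Q = 8 (Q = 4*2 = 8)
m(o) = (-10 + o)/(2*o) (m(o) = (o - 10)/(o + o) = (-10 + o)/((2*o)) = (-10 + o)*(1/(2*o)) = (-10 + o)/(2*o))
-g(m(1/(-8 + 5) - Q)) = -((-10 + (1/(-8 + 5) - 1*8))/(2*(1/(-8 + 5) - 1*8)))² = -((-10 + (1/(-3) - 8))/(2*(1/(-3) - 8)))² = -((-10 + (-⅓ - 8))/(2*(-⅓ - 8)))² = -((-10 - 25/3)/(2*(-25/3)))² = -((½)*(-3/25)*(-55/3))² = -(11/10)² = -1*121/100 = -121/100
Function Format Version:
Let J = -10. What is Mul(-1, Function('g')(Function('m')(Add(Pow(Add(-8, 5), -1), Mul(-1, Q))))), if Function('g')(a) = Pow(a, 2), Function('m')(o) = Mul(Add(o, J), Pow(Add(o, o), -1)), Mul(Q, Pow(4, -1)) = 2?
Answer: Rational(-121, 100) ≈ -1.2100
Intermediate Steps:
Q = 8 (Q = Mul(4, 2) = 8)
Function('m')(o) = Mul(Rational(1, 2), Pow(o, -1), Add(-10, o)) (Function('m')(o) = Mul(Add(o, -10), Pow(Add(o, o), -1)) = Mul(Add(-10, o), Pow(Mul(2, o), -1)) = Mul(Add(-10, o), Mul(Rational(1, 2), Pow(o, -1))) = Mul(Rational(1, 2), Pow(o, -1), Add(-10, o)))
Mul(-1, Function('g')(Function('m')(Add(Pow(Add(-8, 5), -1), Mul(-1, Q))))) = Mul(-1, Pow(Mul(Rational(1, 2), Pow(Add(Pow(Add(-8, 5), -1), Mul(-1, 8)), -1), Add(-10, Add(Pow(Add(-8, 5), -1), Mul(-1, 8)))), 2)) = Mul(-1, Pow(Mul(Rational(1, 2), Pow(Add(Pow(-3, -1), -8), -1), Add(-10, Add(Pow(-3, -1), -8))), 2)) = Mul(-1, Pow(Mul(Rational(1, 2), Pow(Add(Rational(-1, 3), -8), -1), Add(-10, Add(Rational(-1, 3), -8))), 2)) = Mul(-1, Pow(Mul(Rational(1, 2), Pow(Rational(-25, 3), -1), Add(-10, Rational(-25, 3))), 2)) = Mul(-1, Pow(Mul(Rational(1, 2), Rational(-3, 25), Rational(-55, 3)), 2)) = Mul(-1, Pow(Rational(11, 10), 2)) = Mul(-1, Rational(121, 100)) = Rational(-121, 100)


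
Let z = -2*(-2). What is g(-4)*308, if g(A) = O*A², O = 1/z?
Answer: 1232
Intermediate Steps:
z = 4
O = ¼ (O = 1/4 = ¼ ≈ 0.25000)
g(A) = A²/4
g(-4)*308 = ((¼)*(-4)²)*308 = ((¼)*16)*308 = 4*308 = 1232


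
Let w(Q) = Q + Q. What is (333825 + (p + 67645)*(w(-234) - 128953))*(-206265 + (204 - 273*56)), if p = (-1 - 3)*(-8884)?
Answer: 2955773772673224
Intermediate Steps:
p = 35536 (p = -4*(-8884) = 35536)
w(Q) = 2*Q
(333825 + (p + 67645)*(w(-234) - 128953))*(-206265 + (204 - 273*56)) = (333825 + (35536 + 67645)*(2*(-234) - 128953))*(-206265 + (204 - 273*56)) = (333825 + 103181*(-468 - 128953))*(-206265 + (204 - 15288)) = (333825 + 103181*(-129421))*(-206265 - 15084) = (333825 - 13353788201)*(-221349) = -13353454376*(-221349) = 2955773772673224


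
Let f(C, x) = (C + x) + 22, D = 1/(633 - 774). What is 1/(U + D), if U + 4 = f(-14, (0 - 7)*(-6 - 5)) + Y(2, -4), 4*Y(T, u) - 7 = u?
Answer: 564/46103 ≈ 0.012233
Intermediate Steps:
Y(T, u) = 7/4 + u/4
D = -1/141 (D = 1/(-141) = -1/141 ≈ -0.0070922)
f(C, x) = 22 + C + x
U = 327/4 (U = -4 + ((22 - 14 + (0 - 7)*(-6 - 5)) + (7/4 + (1/4)*(-4))) = -4 + ((22 - 14 - 7*(-11)) + (7/4 - 1)) = -4 + ((22 - 14 + 77) + 3/4) = -4 + (85 + 3/4) = -4 + 343/4 = 327/4 ≈ 81.750)
1/(U + D) = 1/(327/4 - 1/141) = 1/(46103/564) = 564/46103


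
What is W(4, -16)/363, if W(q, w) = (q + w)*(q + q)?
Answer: -32/121 ≈ -0.26446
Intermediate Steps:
W(q, w) = 2*q*(q + w) (W(q, w) = (q + w)*(2*q) = 2*q*(q + w))
W(4, -16)/363 = (2*4*(4 - 16))/363 = (2*4*(-12))*(1/363) = -96*1/363 = -32/121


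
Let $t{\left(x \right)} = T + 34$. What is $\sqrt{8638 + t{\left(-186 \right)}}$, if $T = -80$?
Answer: $4 \sqrt{537} \approx 92.693$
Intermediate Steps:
$t{\left(x \right)} = -46$ ($t{\left(x \right)} = -80 + 34 = -46$)
$\sqrt{8638 + t{\left(-186 \right)}} = \sqrt{8638 - 46} = \sqrt{8592} = 4 \sqrt{537}$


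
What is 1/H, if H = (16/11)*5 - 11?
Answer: -11/41 ≈ -0.26829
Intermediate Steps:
H = -41/11 (H = (16*(1/11))*5 - 11 = (16/11)*5 - 11 = 80/11 - 11 = -41/11 ≈ -3.7273)
1/H = 1/(-41/11) = -11/41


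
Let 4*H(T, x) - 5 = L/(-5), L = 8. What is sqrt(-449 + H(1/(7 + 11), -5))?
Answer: I*sqrt(44815)/10 ≈ 21.17*I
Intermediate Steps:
H(T, x) = 17/20 (H(T, x) = 5/4 + (8/(-5))/4 = 5/4 + (8*(-1/5))/4 = 5/4 + (1/4)*(-8/5) = 5/4 - 2/5 = 17/20)
sqrt(-449 + H(1/(7 + 11), -5)) = sqrt(-449 + 17/20) = sqrt(-8963/20) = I*sqrt(44815)/10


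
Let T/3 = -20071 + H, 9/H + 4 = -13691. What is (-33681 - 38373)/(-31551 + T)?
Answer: 36547390/46544741 ≈ 0.78521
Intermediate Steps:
H = -3/4565 (H = 9/(-4 - 13691) = 9/(-13695) = 9*(-1/13695) = -3/4565 ≈ -0.00065717)
T = -274872354/4565 (T = 3*(-20071 - 3/4565) = 3*(-91624118/4565) = -274872354/4565 ≈ -60213.)
(-33681 - 38373)/(-31551 + T) = (-33681 - 38373)/(-31551 - 274872354/4565) = -72054/(-418902669/4565) = -72054*(-4565/418902669) = 36547390/46544741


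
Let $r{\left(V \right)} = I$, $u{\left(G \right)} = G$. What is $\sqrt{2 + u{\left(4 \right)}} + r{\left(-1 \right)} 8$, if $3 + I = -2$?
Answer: $-40 + \sqrt{6} \approx -37.551$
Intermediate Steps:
$I = -5$ ($I = -3 - 2 = -5$)
$r{\left(V \right)} = -5$
$\sqrt{2 + u{\left(4 \right)}} + r{\left(-1 \right)} 8 = \sqrt{2 + 4} - 40 = \sqrt{6} - 40 = -40 + \sqrt{6}$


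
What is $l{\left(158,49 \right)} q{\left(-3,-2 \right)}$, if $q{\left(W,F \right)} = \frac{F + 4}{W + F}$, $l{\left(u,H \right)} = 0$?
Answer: $0$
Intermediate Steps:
$q{\left(W,F \right)} = \frac{4 + F}{F + W}$
$l{\left(158,49 \right)} q{\left(-3,-2 \right)} = 0 \frac{4 - 2}{-2 - 3} = 0 \frac{1}{-5} \cdot 2 = 0 \left(\left(- \frac{1}{5}\right) 2\right) = 0 \left(- \frac{2}{5}\right) = 0$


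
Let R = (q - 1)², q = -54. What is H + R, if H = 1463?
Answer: 4488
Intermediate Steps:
R = 3025 (R = (-54 - 1)² = (-55)² = 3025)
H + R = 1463 + 3025 = 4488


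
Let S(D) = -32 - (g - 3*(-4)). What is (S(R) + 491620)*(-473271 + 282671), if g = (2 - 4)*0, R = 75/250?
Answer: -93694385600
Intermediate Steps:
R = 3/10 (R = 75*(1/250) = 3/10 ≈ 0.30000)
g = 0 (g = -2*0 = 0)
S(D) = -44 (S(D) = -32 - (0 - 3*(-4)) = -32 - (0 + 12) = -32 - 1*12 = -32 - 12 = -44)
(S(R) + 491620)*(-473271 + 282671) = (-44 + 491620)*(-473271 + 282671) = 491576*(-190600) = -93694385600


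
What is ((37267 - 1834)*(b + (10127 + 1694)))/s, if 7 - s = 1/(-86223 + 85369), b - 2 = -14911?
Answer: -31147402272/1993 ≈ -1.5628e+7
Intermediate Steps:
b = -14909 (b = 2 - 14911 = -14909)
s = 5979/854 (s = 7 - 1/(-86223 + 85369) = 7 - 1/(-854) = 7 - 1*(-1/854) = 7 + 1/854 = 5979/854 ≈ 7.0012)
((37267 - 1834)*(b + (10127 + 1694)))/s = ((37267 - 1834)*(-14909 + (10127 + 1694)))/(5979/854) = (35433*(-14909 + 11821))*(854/5979) = (35433*(-3088))*(854/5979) = -109417104*854/5979 = -31147402272/1993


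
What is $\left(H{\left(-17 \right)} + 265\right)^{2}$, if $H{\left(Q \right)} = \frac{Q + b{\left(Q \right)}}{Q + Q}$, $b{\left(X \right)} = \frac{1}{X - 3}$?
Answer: $\frac{32595052681}{462400} \approx 70491.0$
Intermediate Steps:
$b{\left(X \right)} = \frac{1}{-3 + X}$
$H{\left(Q \right)} = \frac{Q + \frac{1}{-3 + Q}}{2 Q}$ ($H{\left(Q \right)} = \frac{Q + \frac{1}{-3 + Q}}{Q + Q} = \frac{Q + \frac{1}{-3 + Q}}{2 Q}$)
$\left(H{\left(-17 \right)} + 265\right)^{2} = \left(\frac{1 - 17 \left(-3 - 17\right)}{2 \left(-17\right) \left(-3 - 17\right)} + 265\right)^{2} = \left(\frac{1}{2} \left(- \frac{1}{17}\right) \frac{1}{-20} \left(1 - -340\right) + 265\right)^{2} = \left(\frac{1}{2} \left(- \frac{1}{17}\right) \left(- \frac{1}{20}\right) \left(1 + 340\right) + 265\right)^{2} = \left(\frac{1}{2} \left(- \frac{1}{17}\right) \left(- \frac{1}{20}\right) 341 + 265\right)^{2} = \left(\frac{341}{680} + 265\right)^{2} = \left(\frac{180541}{680}\right)^{2} = \frac{32595052681}{462400}$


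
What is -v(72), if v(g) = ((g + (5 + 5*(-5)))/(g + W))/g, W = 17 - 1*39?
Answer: -13/900 ≈ -0.014444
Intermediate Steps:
W = -22 (W = 17 - 39 = -22)
v(g) = (-20 + g)/(g*(-22 + g)) (v(g) = ((g + (5 + 5*(-5)))/(g - 22))/g = ((g + (5 - 25))/(-22 + g))/g = ((g - 20)/(-22 + g))/g = ((-20 + g)/(-22 + g))/g = (-20 + g)/(g*(-22 + g)))
-v(72) = -(-20 + 72)/(72*(-22 + 72)) = -52/(72*50) = -1*13/900 = -13/900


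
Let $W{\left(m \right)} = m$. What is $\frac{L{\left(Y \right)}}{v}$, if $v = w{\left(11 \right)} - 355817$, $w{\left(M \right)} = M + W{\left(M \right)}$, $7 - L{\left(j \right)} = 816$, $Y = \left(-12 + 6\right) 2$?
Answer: $\frac{809}{355795} \approx 0.0022738$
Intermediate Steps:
$Y = -12$ ($Y = \left(-6\right) 2 = -12$)
$L{\left(j \right)} = -809$ ($L{\left(j \right)} = 7 - 816 = -809$)
$w{\left(M \right)} = 2 M$ ($w{\left(M \right)} = M + M = 2 M$)
$v = -355795$ ($v = 2 \cdot 11 - 355817 = 22 - 355817 = -355795$)
$\frac{L{\left(Y \right)}}{v} = - \frac{809}{-355795} = \left(-809\right) \left(- \frac{1}{355795}\right) = \frac{809}{355795}$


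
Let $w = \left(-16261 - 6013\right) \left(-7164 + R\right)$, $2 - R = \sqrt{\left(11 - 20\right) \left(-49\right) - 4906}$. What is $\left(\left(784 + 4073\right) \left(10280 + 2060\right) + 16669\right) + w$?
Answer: $219478437 + 22274 i \sqrt{4465} \approx 2.1948 \cdot 10^{8} + 1.4884 \cdot 10^{6} i$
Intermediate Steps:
$R = 2 - i \sqrt{4465}$ ($R = 2 - \sqrt{\left(11 - 20\right) \left(-49\right) - 4906} = 2 - \sqrt{\left(-9\right) \left(-49\right) - 4906} = 2 - \sqrt{441 - 4906} = 2 - \sqrt{-4465} = 2 - i \sqrt{4465} \approx 2.0 - 66.821 i$)
$w = 159526388 + 22274 i \sqrt{4465}$ ($w = \left(-16261 - 6013\right) \left(-7164 + \left(2 - i \sqrt{4465}\right)\right) = - 22274 \left(-7162 - i \sqrt{4465}\right) = 159526388 + 22274 i \sqrt{4465} \approx 1.5953 \cdot 10^{8} + 1.4884 \cdot 10^{6} i$)
$\left(\left(784 + 4073\right) \left(10280 + 2060\right) + 16669\right) + w = \left(\left(784 + 4073\right) \left(10280 + 2060\right) + 16669\right) + \left(159526388 + 22274 i \sqrt{4465}\right) = \left(4857 \cdot 12340 + 16669\right) + \left(159526388 + 22274 i \sqrt{4465}\right) = \left(59935380 + 16669\right) + \left(159526388 + 22274 i \sqrt{4465}\right) = 59952049 + \left(159526388 + 22274 i \sqrt{4465}\right) = 219478437 + 22274 i \sqrt{4465}$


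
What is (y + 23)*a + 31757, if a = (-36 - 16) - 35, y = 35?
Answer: 26711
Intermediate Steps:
a = -87 (a = -52 - 35 = -87)
(y + 23)*a + 31757 = (35 + 23)*(-87) + 31757 = 58*(-87) + 31757 = -5046 + 31757 = 26711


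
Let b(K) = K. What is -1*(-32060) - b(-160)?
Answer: 32220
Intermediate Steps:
-1*(-32060) - b(-160) = -1*(-32060) - 1*(-160) = 32060 + 160 = 32220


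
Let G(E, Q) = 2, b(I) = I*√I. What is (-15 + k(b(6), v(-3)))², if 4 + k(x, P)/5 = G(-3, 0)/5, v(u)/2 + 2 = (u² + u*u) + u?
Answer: 1089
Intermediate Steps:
b(I) = I^(3/2)
v(u) = -4 + 2*u + 4*u² (v(u) = -4 + 2*((u² + u*u) + u) = -4 + 2*((u² + u²) + u) = -4 + 2*(2*u² + u) = -4 + 2*(u + 2*u²) = -4 + (2*u + 4*u²) = -4 + 2*u + 4*u²)
k(x, P) = -18 (k(x, P) = -20 + 5*(2/5) = -20 + 5*(2*(⅕)) = -20 + 5*(⅖) = -20 + 2 = -18)
(-15 + k(b(6), v(-3)))² = (-15 - 18)² = (-33)² = 1089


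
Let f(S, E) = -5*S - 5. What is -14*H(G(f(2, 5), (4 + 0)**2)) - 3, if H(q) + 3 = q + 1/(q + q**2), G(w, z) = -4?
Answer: 563/6 ≈ 93.833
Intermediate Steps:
f(S, E) = -5 - 5*S
H(q) = -3 + q + 1/(q + q**2) (H(q) = -3 + (q + 1/(q + q**2)) = -3 + q + 1/(q + q**2))
-14*H(G(f(2, 5), (4 + 0)**2)) - 3 = -14*(1 + (-4)**3 - 3*(-4) - 2*(-4)**2)/((-4)*(1 - 4)) - 3 = -(-7)*(1 - 64 + 12 - 2*16)/(2*(-3)) - 3 = -(-7)*(-1)*(1 - 64 + 12 - 32)/(2*3) - 3 = -(-7)*(-1)*(-83)/(2*3) - 3 = -14*(-83/12) - 3 = 581/6 - 3 = 563/6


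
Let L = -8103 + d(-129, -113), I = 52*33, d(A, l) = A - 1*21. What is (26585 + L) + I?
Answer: 20048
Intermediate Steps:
d(A, l) = -21 + A (d(A, l) = A - 21 = -21 + A)
I = 1716
L = -8253 (L = -8103 + (-21 - 129) = -8103 - 150 = -8253)
(26585 + L) + I = (26585 - 8253) + 1716 = 18332 + 1716 = 20048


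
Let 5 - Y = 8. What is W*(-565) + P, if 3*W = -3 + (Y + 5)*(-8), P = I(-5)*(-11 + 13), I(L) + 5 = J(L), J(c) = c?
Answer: 10675/3 ≈ 3558.3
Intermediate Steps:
Y = -3 (Y = 5 - 1*8 = 5 - 8 = -3)
I(L) = -5 + L
P = -20 (P = (-5 - 5)*(-11 + 13) = -10*2 = -20)
W = -19/3 (W = (-3 + (-3 + 5)*(-8))/3 = (-3 + 2*(-8))/3 = (-3 - 16)/3 = (⅓)*(-19) = -19/3 ≈ -6.3333)
W*(-565) + P = -19/3*(-565) - 20 = 10735/3 - 20 = 10675/3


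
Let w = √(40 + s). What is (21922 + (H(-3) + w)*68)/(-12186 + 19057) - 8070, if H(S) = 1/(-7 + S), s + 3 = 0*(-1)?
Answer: -277135274/34355 + 68*√37/6871 ≈ -8066.8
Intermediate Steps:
s = -3 (s = -3 + 0*(-1) = -3 + 0 = -3)
w = √37 (w = √(40 - 3) = √37 ≈ 6.0828)
(21922 + (H(-3) + w)*68)/(-12186 + 19057) - 8070 = (21922 + (1/(-7 - 3) + √37)*68)/(-12186 + 19057) - 8070 = (21922 + (1/(-10) + √37)*68)/6871 - 8070 = (21922 + (-⅒ + √37)*68)*(1/6871) - 8070 = (21922 + (-34/5 + 68*√37))*(1/6871) - 8070 = (109576/5 + 68*√37)*(1/6871) - 8070 = (109576/34355 + 68*√37/6871) - 8070 = -277135274/34355 + 68*√37/6871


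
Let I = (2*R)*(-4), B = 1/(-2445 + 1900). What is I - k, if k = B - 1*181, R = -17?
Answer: 172766/545 ≈ 317.00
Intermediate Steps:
B = -1/545 (B = 1/(-545) = -1/545 ≈ -0.0018349)
I = 136 (I = (2*(-17))*(-4) = -34*(-4) = 136)
k = -98646/545 (k = -1/545 - 1*181 = -1/545 - 181 = -98646/545 ≈ -181.00)
I - k = 136 - 1*(-98646/545) = 136 + 98646/545 = 172766/545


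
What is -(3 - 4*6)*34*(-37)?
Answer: -26418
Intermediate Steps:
-(3 - 4*6)*34*(-37) = -(3 - 24)*34*(-37) = -(-21*34)*(-37) = -(-714)*(-37) = -1*26418 = -26418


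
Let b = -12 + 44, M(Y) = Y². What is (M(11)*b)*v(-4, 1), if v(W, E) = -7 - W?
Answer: -11616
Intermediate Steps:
b = 32
(M(11)*b)*v(-4, 1) = (11²*32)*(-7 - 1*(-4)) = (121*32)*(-7 + 4) = 3872*(-3) = -11616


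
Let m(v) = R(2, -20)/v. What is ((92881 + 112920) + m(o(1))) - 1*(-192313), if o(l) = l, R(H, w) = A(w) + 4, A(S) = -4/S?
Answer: 1990591/5 ≈ 3.9812e+5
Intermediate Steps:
R(H, w) = 4 - 4/w (R(H, w) = -4/w + 4 = 4 - 4/w)
m(v) = 21/(5*v) (m(v) = (4 - 4/(-20))/v = (4 - 4*(-1/20))/v = (4 + 1/5)/v = 21/(5*v))
((92881 + 112920) + m(o(1))) - 1*(-192313) = ((92881 + 112920) + (21/5)/1) - 1*(-192313) = (205801 + (21/5)*1) + 192313 = (205801 + 21/5) + 192313 = 1029026/5 + 192313 = 1990591/5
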